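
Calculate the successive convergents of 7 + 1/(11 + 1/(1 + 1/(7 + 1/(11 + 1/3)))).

7/1, 78/11, 85/12, 673/95, 7488/1057, 23137/3266

Using the convergent recurrence p_i = a_i*p_{i-1} + p_{i-2}, q_i = a_i*q_{i-1} + q_{i-2} with p_{-2}=0, p_{-1}=1, q_{-2}=1, q_{-1}=0:
  i=0: a_0=7, p_0 = 7*1 + 0 = 7, q_0 = 7*0 + 1 = 1.
  i=1: a_1=11, p_1 = 11*7 + 1 = 78, q_1 = 11*1 + 0 = 11.
  i=2: a_2=1, p_2 = 1*78 + 7 = 85, q_2 = 1*11 + 1 = 12.
  i=3: a_3=7, p_3 = 7*85 + 78 = 673, q_3 = 7*12 + 11 = 95.
  i=4: a_4=11, p_4 = 11*673 + 85 = 7488, q_4 = 11*95 + 12 = 1057.
  i=5: a_5=3, p_5 = 3*7488 + 673 = 23137, q_5 = 3*1057 + 95 = 3266.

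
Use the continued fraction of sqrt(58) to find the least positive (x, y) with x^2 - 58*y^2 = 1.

(x, y) = (19603, 2574)

First expand sqrt(58) as a continued fraction. With x_i = (sqrt(58) + m_i)/d_i and (m_0, d_0) = (0, 1): a_0 = floor(sqrt(58)) = 7, since 7^2 = 49 <= 58 < 64 = 8^2.
Iterate m_{i+1} = d_i*a_i - m_i, d_{i+1} = (58 - m_{i+1}^2)/d_i, a_{i+1} = floor((a_0 + m_{i+1})/d_{i+1}):
  m_1 = 1*7 - 0 = 7, d_1 = (58 - 7^2)/1 = 9/1 = 9, a_1 = floor((7 + 7)/9) = 1.
  m_2 = 9*1 - 7 = 2, d_2 = (58 - 2^2)/9 = 54/9 = 6, a_2 = floor((7 + 2)/6) = 1.
  m_3 = 6*1 - 2 = 4, d_3 = (58 - 4^2)/6 = 42/6 = 7, a_3 = floor((7 + 4)/7) = 1.
  m_4 = 7*1 - 4 = 3, d_4 = (58 - 3^2)/7 = 49/7 = 7, a_4 = floor((7 + 3)/7) = 1.
  m_5 = 7*1 - 3 = 4, d_5 = (58 - 4^2)/7 = 42/7 = 6, a_5 = floor((7 + 4)/6) = 1.
  m_6 = 6*1 - 4 = 2, d_6 = (58 - 2^2)/6 = 54/6 = 9, a_6 = floor((7 + 2)/9) = 1.
  m_7 = 9*1 - 2 = 7, d_7 = (58 - 7^2)/9 = 9/9 = 1, a_7 = floor((7 + 7)/1) = 14.
  m_8 = 1*14 - 7 = 7, d_8 = (58 - 7^2)/1 = 9/1 = 9: (m_8, d_8) = (m_1, d_1) = (7, 9), so from here the quotients repeat a_1, ..., a_7; the period length is 7.
So sqrt(58) = [7; (1, 1, 1, 1, 1, 1, 14)] with period length k = 7.
k is odd, so (p_{k-1}, q_{k-1}) only solves x^2 - 58y^2 = -1 and the fundamental solution of x^2 - 58y^2 = 1 is (p_{2k-1}, q_{2k-1}) = (p_13, q_13); compute convergents through index 13, running through the period twice.
Convergents (p_i = a_i*p_{i-1} + p_{i-2}, q_i = a_i*q_{i-1} + q_{i-2} with p_{-2}=0, p_{-1}=1, q_{-2}=1, q_{-1}=0):
  i=0: a_0=7, p_0 = 7*1 + 0 = 7, q_0 = 7*0 + 1 = 1.
  i=1: a_1=1, p_1 = 1*7 + 1 = 8, q_1 = 1*1 + 0 = 1.
  i=2: a_2=1, p_2 = 1*8 + 7 = 15, q_2 = 1*1 + 1 = 2.
  i=3: a_3=1, p_3 = 1*15 + 8 = 23, q_3 = 1*2 + 1 = 3.
  i=4: a_4=1, p_4 = 1*23 + 15 = 38, q_4 = 1*3 + 2 = 5.
  i=5: a_5=1, p_5 = 1*38 + 23 = 61, q_5 = 1*5 + 3 = 8.
  i=6: a_6=1, p_6 = 1*61 + 38 = 99, q_6 = 1*8 + 5 = 13.
  i=7: a_7=14, p_7 = 14*99 + 61 = 1447, q_7 = 14*13 + 8 = 190.
  i=8: a_8=1, p_8 = 1*1447 + 99 = 1546, q_8 = 1*190 + 13 = 203.
  i=9: a_9=1, p_9 = 1*1546 + 1447 = 2993, q_9 = 1*203 + 190 = 393.
  i=10: a_10=1, p_10 = 1*2993 + 1546 = 4539, q_10 = 1*393 + 203 = 596.
  i=11: a_11=1, p_11 = 1*4539 + 2993 = 7532, q_11 = 1*596 + 393 = 989.
  i=12: a_12=1, p_12 = 1*7532 + 4539 = 12071, q_12 = 1*989 + 596 = 1585.
  i=13: a_13=1, p_13 = 1*12071 + 7532 = 19603, q_13 = 1*1585 + 989 = 2574.
Indeed p_6^2 - 58*q_6^2 = 9801 - 9802 = -1, not +1.
Check: 19603^2 - 58*2574^2 = 384277609 - 384277608 = 1, so (x, y) = (19603, 2574) solves the equation, and by the theorem it is the least positive solution.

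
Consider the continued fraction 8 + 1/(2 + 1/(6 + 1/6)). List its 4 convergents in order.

Using the convergent recurrence p_i = a_i*p_{i-1} + p_{i-2}, q_i = a_i*q_{i-1} + q_{i-2} with p_{-2}=0, p_{-1}=1, q_{-2}=1, q_{-1}=0:
  i=0: a_0=8, p_0 = 8*1 + 0 = 8, q_0 = 8*0 + 1 = 1.
  i=1: a_1=2, p_1 = 2*8 + 1 = 17, q_1 = 2*1 + 0 = 2.
  i=2: a_2=6, p_2 = 6*17 + 8 = 110, q_2 = 6*2 + 1 = 13.
  i=3: a_3=6, p_3 = 6*110 + 17 = 677, q_3 = 6*13 + 2 = 80.

8/1, 17/2, 110/13, 677/80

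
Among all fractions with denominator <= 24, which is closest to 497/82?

97/16

Expand x = 497/82 as a continued fraction with the Euclidean algorithm:
  497 = 6*82 + 5, so a_0 = 6.
  82 = 16*5 + 2, so a_1 = 16.
  5 = 2*2 + 1, so a_2 = 2.
  2 = 2*1 + 0, so a_3 = 2.
so x = [6; 16, 2, 2].
Convergents (p_i = a_i*p_{i-1} + p_{i-2}, q_i = a_i*q_{i-1} + q_{i-2} with p_{-2}=0, p_{-1}=1, q_{-2}=1, q_{-1}=0), until the denominator exceeds 24:
  i=0: a_0=6, p_0 = 6*1 + 0 = 6, q_0 = 6*0 + 1 = 1.
  i=1: a_1=16, p_1 = 16*6 + 1 = 97, q_1 = 16*1 + 0 = 16.
  i=2: a_2=2, p_2 = 2*97 + 6 = 200, q_2 = 2*16 + 1 = 33.
q_2 = 33 > 24, so the last convergent with denominator <= 24 is p_1/q_1 = 97/16.
The closest fraction with denominator <= 24 is either p_1/q_1 or the intermediate fraction (k*p_1 + p_0)/(k*q_1 + q_0) with the largest k >= 1 whose denominator stays <= 24; these approach x as k grows, and every other convergent or intermediate fraction in range is farther away.
Largest k: floor((24 - q_0)/q_1) = floor((24 - 1)/16) = 1.
That gives (1*97 + 6)/(1*16 + 1) = 103/17.
Compare the errors: |x - 97/16| = |497*16 - 97*82|/(82*16) = 2/1312, and |x - 103/17| = |497*17 - 103*82|/(82*17) = 3/1394.
Cross-multiplying, 2*1394 = 2788 < 3936 = 3*1312, so 2/1312 is smaller: the convergent 97/16 is closer to x than 103/17.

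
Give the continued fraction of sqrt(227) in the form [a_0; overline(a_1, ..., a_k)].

[15; overline(15, 30)]

Write x_i = (sqrt(227) + m_i)/d_i with (m_0, d_0) = (0, 1). a_0 = floor(sqrt(227)) = 15, since 15^2 = 225 <= 227 < 256 = 16^2.
Iterate m_{i+1} = d_i*a_i - m_i, d_{i+1} = (227 - m_{i+1}^2)/d_i, a_{i+1} = floor((a_0 + m_{i+1})/d_{i+1}):
  m_1 = 1*15 - 0 = 15, d_1 = (227 - 15^2)/1 = 2/1 = 2, a_1 = floor((15 + 15)/2) = 15.
  m_2 = 2*15 - 15 = 15, d_2 = (227 - 15^2)/2 = 2/2 = 1, a_2 = floor((15 + 15)/1) = 30.
  m_3 = 1*30 - 15 = 15, d_3 = (227 - 15^2)/1 = 2/1 = 2: (m_3, d_3) = (m_1, d_1) = (15, 2), so from here the quotients repeat a_1, a_2; the period length is 2.
Hence the expansion of sqrt(227) is a_0 = 15 followed by the repeating block 15, 30 (period 2).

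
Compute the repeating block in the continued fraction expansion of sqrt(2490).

[49; (1, 8, 1, 98)]

Write x_i = (sqrt(2490) + m_i)/d_i with (m_0, d_0) = (0, 1). a_0 = floor(sqrt(2490)) = 49, since 49^2 = 2401 <= 2490 < 2500 = 50^2.
Iterate m_{i+1} = d_i*a_i - m_i, d_{i+1} = (2490 - m_{i+1}^2)/d_i, a_{i+1} = floor((a_0 + m_{i+1})/d_{i+1}):
  m_1 = 1*49 - 0 = 49, d_1 = (2490 - 49^2)/1 = 89/1 = 89, a_1 = floor((49 + 49)/89) = 1.
  m_2 = 89*1 - 49 = 40, d_2 = (2490 - 40^2)/89 = 890/89 = 10, a_2 = floor((49 + 40)/10) = 8.
  m_3 = 10*8 - 40 = 40, d_3 = (2490 - 40^2)/10 = 890/10 = 89, a_3 = floor((49 + 40)/89) = 1.
  m_4 = 89*1 - 40 = 49, d_4 = (2490 - 49^2)/89 = 89/89 = 1, a_4 = floor((49 + 49)/1) = 98.
  m_5 = 1*98 - 49 = 49, d_5 = (2490 - 49^2)/1 = 89/1 = 89: (m_5, d_5) = (m_1, d_1) = (49, 89), so from here the quotients repeat a_1, ..., a_4; the period length is 4.
Hence the expansion of sqrt(2490) is a_0 = 49 followed by the repeating block 1, 8, 1, 98 (period 4).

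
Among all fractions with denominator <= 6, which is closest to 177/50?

7/2

Expand x = 177/50 as a continued fraction with the Euclidean algorithm:
  177 = 3*50 + 27, so a_0 = 3.
  50 = 1*27 + 23, so a_1 = 1.
  27 = 1*23 + 4, so a_2 = 1.
  23 = 5*4 + 3, so a_3 = 5.
  4 = 1*3 + 1, so a_4 = 1.
  3 = 3*1 + 0, so a_5 = 3.
so x = [3; 1, 1, 5, 1, 3].
Convergents (p_i = a_i*p_{i-1} + p_{i-2}, q_i = a_i*q_{i-1} + q_{i-2} with p_{-2}=0, p_{-1}=1, q_{-2}=1, q_{-1}=0), until the denominator exceeds 6:
  i=0: a_0=3, p_0 = 3*1 + 0 = 3, q_0 = 3*0 + 1 = 1.
  i=1: a_1=1, p_1 = 1*3 + 1 = 4, q_1 = 1*1 + 0 = 1.
  i=2: a_2=1, p_2 = 1*4 + 3 = 7, q_2 = 1*1 + 1 = 2.
  i=3: a_3=5, p_3 = 5*7 + 4 = 39, q_3 = 5*2 + 1 = 11.
q_3 = 11 > 6, so the last convergent with denominator <= 6 is p_2/q_2 = 7/2.
The closest fraction with denominator <= 6 is either p_2/q_2 or the intermediate fraction (k*p_2 + p_1)/(k*q_2 + q_1) with the largest k >= 1 whose denominator stays <= 6; these approach x as k grows, and every other convergent or intermediate fraction in range is farther away.
Largest k: floor((6 - q_1)/q_2) = floor((6 - 1)/2) = 2.
That gives (2*7 + 4)/(2*2 + 1) = 18/5.
Compare the errors: |x - 7/2| = |177*2 - 7*50|/(50*2) = 4/100, and |x - 18/5| = |177*5 - 18*50|/(50*5) = 15/250.
Cross-multiplying, 4*250 = 1000 < 1500 = 15*100, so 4/100 is smaller: the convergent 7/2 is closer to x than 18/5.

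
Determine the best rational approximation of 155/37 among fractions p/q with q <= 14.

Expand x = 155/37 as a continued fraction with the Euclidean algorithm:
  155 = 4*37 + 7, so a_0 = 4.
  37 = 5*7 + 2, so a_1 = 5.
  7 = 3*2 + 1, so a_2 = 3.
  2 = 2*1 + 0, so a_3 = 2.
so x = [4; 5, 3, 2].
Convergents (p_i = a_i*p_{i-1} + p_{i-2}, q_i = a_i*q_{i-1} + q_{i-2} with p_{-2}=0, p_{-1}=1, q_{-2}=1, q_{-1}=0), until the denominator exceeds 14:
  i=0: a_0=4, p_0 = 4*1 + 0 = 4, q_0 = 4*0 + 1 = 1.
  i=1: a_1=5, p_1 = 5*4 + 1 = 21, q_1 = 5*1 + 0 = 5.
  i=2: a_2=3, p_2 = 3*21 + 4 = 67, q_2 = 3*5 + 1 = 16.
q_2 = 16 > 14, so the last convergent with denominator <= 14 is p_1/q_1 = 21/5.
The closest fraction with denominator <= 14 is either p_1/q_1 or the intermediate fraction (k*p_1 + p_0)/(k*q_1 + q_0) with the largest k >= 1 whose denominator stays <= 14; these approach x as k grows, and every other convergent or intermediate fraction in range is farther away.
Largest k: floor((14 - q_0)/q_1) = floor((14 - 1)/5) = 2.
That gives (2*21 + 4)/(2*5 + 1) = 46/11.
Compare the errors: |x - 21/5| = |155*5 - 21*37|/(37*5) = 2/185, and |x - 46/11| = |155*11 - 46*37|/(37*11) = 3/407.
Cross-multiplying, 3*185 = 555 < 814 = 2*407, so 3/407 is smaller: the intermediate fraction 46/11 is closer to x than 21/5.

46/11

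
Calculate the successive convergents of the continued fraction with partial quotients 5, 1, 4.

5/1, 6/1, 29/5

Using the convergent recurrence p_i = a_i*p_{i-1} + p_{i-2}, q_i = a_i*q_{i-1} + q_{i-2} with p_{-2}=0, p_{-1}=1, q_{-2}=1, q_{-1}=0:
  i=0: a_0=5, p_0 = 5*1 + 0 = 5, q_0 = 5*0 + 1 = 1.
  i=1: a_1=1, p_1 = 1*5 + 1 = 6, q_1 = 1*1 + 0 = 1.
  i=2: a_2=4, p_2 = 4*6 + 5 = 29, q_2 = 4*1 + 1 = 5.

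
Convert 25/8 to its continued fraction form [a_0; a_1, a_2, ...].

Run the Euclidean algorithm on 25 and 8; the successive quotients are the partial quotients a_0, a_1, ... (each step inverts the fractional part left over by the previous one):
  25 = 3*8 + 1, so a_0 = 3.
  8 = 8*1 + 0, so a_1 = 8.
The remainder reaches 0 after 2 divisions, so the expansion has 2 partial quotients, read off in order.

[3; 8]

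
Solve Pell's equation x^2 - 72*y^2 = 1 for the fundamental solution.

First expand sqrt(72) as a continued fraction. With x_i = (sqrt(72) + m_i)/d_i and (m_0, d_0) = (0, 1): a_0 = floor(sqrt(72)) = 8, since 8^2 = 64 <= 72 < 81 = 9^2.
Iterate m_{i+1} = d_i*a_i - m_i, d_{i+1} = (72 - m_{i+1}^2)/d_i, a_{i+1} = floor((a_0 + m_{i+1})/d_{i+1}):
  m_1 = 1*8 - 0 = 8, d_1 = (72 - 8^2)/1 = 8/1 = 8, a_1 = floor((8 + 8)/8) = 2.
  m_2 = 8*2 - 8 = 8, d_2 = (72 - 8^2)/8 = 8/8 = 1, a_2 = floor((8 + 8)/1) = 16.
  m_3 = 1*16 - 8 = 8, d_3 = (72 - 8^2)/1 = 8/1 = 8: (m_3, d_3) = (m_1, d_1) = (8, 8), so from here the quotients repeat a_1, a_2; the period length is 2.
So sqrt(72) = [8; (2, 16)] with period length k = 2.
k is even, so the fundamental solution of x^2 - 72y^2 = 1 is (p_{k-1}, q_{k-1}) = (p_1, q_1); compute convergents through index 1.
Convergents (p_i = a_i*p_{i-1} + p_{i-2}, q_i = a_i*q_{i-1} + q_{i-2} with p_{-2}=0, p_{-1}=1, q_{-2}=1, q_{-1}=0):
  i=0: a_0=8, p_0 = 8*1 + 0 = 8, q_0 = 8*0 + 1 = 1.
  i=1: a_1=2, p_1 = 2*8 + 1 = 17, q_1 = 2*1 + 0 = 2.
Check: 17^2 - 72*2^2 = 289 - 288 = 1, so (x, y) = (17, 2) solves the equation, and by the theorem it is the least positive solution.

(x, y) = (17, 2)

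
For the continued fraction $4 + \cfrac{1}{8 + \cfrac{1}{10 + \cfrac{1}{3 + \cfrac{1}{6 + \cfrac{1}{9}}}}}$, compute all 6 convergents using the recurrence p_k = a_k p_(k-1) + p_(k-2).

4/1, 33/8, 334/81, 1035/251, 6544/1587, 59931/14534

Using the convergent recurrence p_i = a_i*p_{i-1} + p_{i-2}, q_i = a_i*q_{i-1} + q_{i-2} with p_{-2}=0, p_{-1}=1, q_{-2}=1, q_{-1}=0:
  i=0: a_0=4, p_0 = 4*1 + 0 = 4, q_0 = 4*0 + 1 = 1.
  i=1: a_1=8, p_1 = 8*4 + 1 = 33, q_1 = 8*1 + 0 = 8.
  i=2: a_2=10, p_2 = 10*33 + 4 = 334, q_2 = 10*8 + 1 = 81.
  i=3: a_3=3, p_3 = 3*334 + 33 = 1035, q_3 = 3*81 + 8 = 251.
  i=4: a_4=6, p_4 = 6*1035 + 334 = 6544, q_4 = 6*251 + 81 = 1587.
  i=5: a_5=9, p_5 = 9*6544 + 1035 = 59931, q_5 = 9*1587 + 251 = 14534.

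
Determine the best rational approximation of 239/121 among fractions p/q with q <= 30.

Expand x = 239/121 as a continued fraction with the Euclidean algorithm:
  239 = 1*121 + 118, so a_0 = 1.
  121 = 1*118 + 3, so a_1 = 1.
  118 = 39*3 + 1, so a_2 = 39.
  3 = 3*1 + 0, so a_3 = 3.
so x = [1; 1, 39, 3].
Convergents (p_i = a_i*p_{i-1} + p_{i-2}, q_i = a_i*q_{i-1} + q_{i-2} with p_{-2}=0, p_{-1}=1, q_{-2}=1, q_{-1}=0), until the denominator exceeds 30:
  i=0: a_0=1, p_0 = 1*1 + 0 = 1, q_0 = 1*0 + 1 = 1.
  i=1: a_1=1, p_1 = 1*1 + 1 = 2, q_1 = 1*1 + 0 = 1.
  i=2: a_2=39, p_2 = 39*2 + 1 = 79, q_2 = 39*1 + 1 = 40.
q_2 = 40 > 30, so the last convergent with denominator <= 30 is p_1/q_1 = 2/1.
The closest fraction with denominator <= 30 is either p_1/q_1 or the intermediate fraction (k*p_1 + p_0)/(k*q_1 + q_0) with the largest k >= 1 whose denominator stays <= 30; these approach x as k grows, and every other convergent or intermediate fraction in range is farther away.
Largest k: floor((30 - q_0)/q_1) = floor((30 - 1)/1) = 29.
That gives (29*2 + 1)/(29*1 + 1) = 59/30.
Compare the errors: |x - 2/1| = |239*1 - 2*121|/(121*1) = 3/121, and |x - 59/30| = |239*30 - 59*121|/(121*30) = 31/3630.
Cross-multiplying, 31*121 = 3751 < 10890 = 3*3630, so 31/3630 is smaller: the intermediate fraction 59/30 is closer to x than 2/1.

59/30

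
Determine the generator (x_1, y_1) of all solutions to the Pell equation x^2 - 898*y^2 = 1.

First expand sqrt(898) as a continued fraction. With x_i = (sqrt(898) + m_i)/d_i and (m_0, d_0) = (0, 1): a_0 = floor(sqrt(898)) = 29, since 29^2 = 841 <= 898 < 900 = 30^2.
Iterate m_{i+1} = d_i*a_i - m_i, d_{i+1} = (898 - m_{i+1}^2)/d_i, a_{i+1} = floor((a_0 + m_{i+1})/d_{i+1}):
  m_1 = 1*29 - 0 = 29, d_1 = (898 - 29^2)/1 = 57/1 = 57, a_1 = floor((29 + 29)/57) = 1.
  m_2 = 57*1 - 29 = 28, d_2 = (898 - 28^2)/57 = 114/57 = 2, a_2 = floor((29 + 28)/2) = 28.
  m_3 = 2*28 - 28 = 28, d_3 = (898 - 28^2)/2 = 114/2 = 57, a_3 = floor((29 + 28)/57) = 1.
  m_4 = 57*1 - 28 = 29, d_4 = (898 - 29^2)/57 = 57/57 = 1, a_4 = floor((29 + 29)/1) = 58.
  m_5 = 1*58 - 29 = 29, d_5 = (898 - 29^2)/1 = 57/1 = 57: (m_5, d_5) = (m_1, d_1) = (29, 57), so from here the quotients repeat a_1, ..., a_4; the period length is 4.
So sqrt(898) = [29; (1, 28, 1, 58)] with period length k = 4.
k is even, so the fundamental solution of x^2 - 898y^2 = 1 is (p_{k-1}, q_{k-1}) = (p_3, q_3); compute convergents through index 3.
Convergents (p_i = a_i*p_{i-1} + p_{i-2}, q_i = a_i*q_{i-1} + q_{i-2} with p_{-2}=0, p_{-1}=1, q_{-2}=1, q_{-1}=0):
  i=0: a_0=29, p_0 = 29*1 + 0 = 29, q_0 = 29*0 + 1 = 1.
  i=1: a_1=1, p_1 = 1*29 + 1 = 30, q_1 = 1*1 + 0 = 1.
  i=2: a_2=28, p_2 = 28*30 + 29 = 869, q_2 = 28*1 + 1 = 29.
  i=3: a_3=1, p_3 = 1*869 + 30 = 899, q_3 = 1*29 + 1 = 30.
Check: 899^2 - 898*30^2 = 808201 - 808200 = 1, so (x, y) = (899, 30) solves the equation, and by the theorem it is the least positive solution.

(x, y) = (899, 30)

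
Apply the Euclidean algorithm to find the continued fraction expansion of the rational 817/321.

Run the Euclidean algorithm on 817 and 321; the successive quotients are the partial quotients a_0, a_1, ... (each step inverts the fractional part left over by the previous one):
  817 = 2*321 + 175, so a_0 = 2.
  321 = 1*175 + 146, so a_1 = 1.
  175 = 1*146 + 29, so a_2 = 1.
  146 = 5*29 + 1, so a_3 = 5.
  29 = 29*1 + 0, so a_4 = 29.
The remainder reaches 0 after 5 divisions, so the expansion has 5 partial quotients, read off in order.

[2; 1, 1, 5, 29]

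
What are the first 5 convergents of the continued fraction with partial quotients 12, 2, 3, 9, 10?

12/1, 25/2, 87/7, 808/65, 8167/657

Using the convergent recurrence p_i = a_i*p_{i-1} + p_{i-2}, q_i = a_i*q_{i-1} + q_{i-2} with p_{-2}=0, p_{-1}=1, q_{-2}=1, q_{-1}=0:
  i=0: a_0=12, p_0 = 12*1 + 0 = 12, q_0 = 12*0 + 1 = 1.
  i=1: a_1=2, p_1 = 2*12 + 1 = 25, q_1 = 2*1 + 0 = 2.
  i=2: a_2=3, p_2 = 3*25 + 12 = 87, q_2 = 3*2 + 1 = 7.
  i=3: a_3=9, p_3 = 9*87 + 25 = 808, q_3 = 9*7 + 2 = 65.
  i=4: a_4=10, p_4 = 10*808 + 87 = 8167, q_4 = 10*65 + 7 = 657.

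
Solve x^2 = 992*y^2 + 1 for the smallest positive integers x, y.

(x, y) = (63, 2)

First expand sqrt(992) as a continued fraction. With x_i = (sqrt(992) + m_i)/d_i and (m_0, d_0) = (0, 1): a_0 = floor(sqrt(992)) = 31, since 31^2 = 961 <= 992 < 1024 = 32^2.
Iterate m_{i+1} = d_i*a_i - m_i, d_{i+1} = (992 - m_{i+1}^2)/d_i, a_{i+1} = floor((a_0 + m_{i+1})/d_{i+1}):
  m_1 = 1*31 - 0 = 31, d_1 = (992 - 31^2)/1 = 31/1 = 31, a_1 = floor((31 + 31)/31) = 2.
  m_2 = 31*2 - 31 = 31, d_2 = (992 - 31^2)/31 = 31/31 = 1, a_2 = floor((31 + 31)/1) = 62.
  m_3 = 1*62 - 31 = 31, d_3 = (992 - 31^2)/1 = 31/1 = 31: (m_3, d_3) = (m_1, d_1) = (31, 31), so from here the quotients repeat a_1, a_2; the period length is 2.
So sqrt(992) = [31; (2, 62)] with period length k = 2.
k is even, so the fundamental solution of x^2 - 992y^2 = 1 is (p_{k-1}, q_{k-1}) = (p_1, q_1); compute convergents through index 1.
Convergents (p_i = a_i*p_{i-1} + p_{i-2}, q_i = a_i*q_{i-1} + q_{i-2} with p_{-2}=0, p_{-1}=1, q_{-2}=1, q_{-1}=0):
  i=0: a_0=31, p_0 = 31*1 + 0 = 31, q_0 = 31*0 + 1 = 1.
  i=1: a_1=2, p_1 = 2*31 + 1 = 63, q_1 = 2*1 + 0 = 2.
Check: 63^2 - 992*2^2 = 3969 - 3968 = 1, so (x, y) = (63, 2) solves the equation, and by the theorem it is the least positive solution.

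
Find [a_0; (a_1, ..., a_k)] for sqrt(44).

Write x_i = (sqrt(44) + m_i)/d_i with (m_0, d_0) = (0, 1). a_0 = floor(sqrt(44)) = 6, since 6^2 = 36 <= 44 < 49 = 7^2.
Iterate m_{i+1} = d_i*a_i - m_i, d_{i+1} = (44 - m_{i+1}^2)/d_i, a_{i+1} = floor((a_0 + m_{i+1})/d_{i+1}):
  m_1 = 1*6 - 0 = 6, d_1 = (44 - 6^2)/1 = 8/1 = 8, a_1 = floor((6 + 6)/8) = 1.
  m_2 = 8*1 - 6 = 2, d_2 = (44 - 2^2)/8 = 40/8 = 5, a_2 = floor((6 + 2)/5) = 1.
  m_3 = 5*1 - 2 = 3, d_3 = (44 - 3^2)/5 = 35/5 = 7, a_3 = floor((6 + 3)/7) = 1.
  m_4 = 7*1 - 3 = 4, d_4 = (44 - 4^2)/7 = 28/7 = 4, a_4 = floor((6 + 4)/4) = 2.
  m_5 = 4*2 - 4 = 4, d_5 = (44 - 4^2)/4 = 28/4 = 7, a_5 = floor((6 + 4)/7) = 1.
  m_6 = 7*1 - 4 = 3, d_6 = (44 - 3^2)/7 = 35/7 = 5, a_6 = floor((6 + 3)/5) = 1.
  m_7 = 5*1 - 3 = 2, d_7 = (44 - 2^2)/5 = 40/5 = 8, a_7 = floor((6 + 2)/8) = 1.
  m_8 = 8*1 - 2 = 6, d_8 = (44 - 6^2)/8 = 8/8 = 1, a_8 = floor((6 + 6)/1) = 12.
  m_9 = 1*12 - 6 = 6, d_9 = (44 - 6^2)/1 = 8/1 = 8: (m_9, d_9) = (m_1, d_1) = (6, 8), so from here the quotients repeat a_1, ..., a_8; the period length is 8.
Hence the expansion of sqrt(44) is a_0 = 6 followed by the repeating block 1, 1, 1, 2, 1, 1, 1, 12 (period 8).

[6; (1, 1, 1, 2, 1, 1, 1, 12)]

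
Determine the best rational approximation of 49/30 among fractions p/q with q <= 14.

Expand x = 49/30 as a continued fraction with the Euclidean algorithm:
  49 = 1*30 + 19, so a_0 = 1.
  30 = 1*19 + 11, so a_1 = 1.
  19 = 1*11 + 8, so a_2 = 1.
  11 = 1*8 + 3, so a_3 = 1.
  8 = 2*3 + 2, so a_4 = 2.
  3 = 1*2 + 1, so a_5 = 1.
  2 = 2*1 + 0, so a_6 = 2.
so x = [1; 1, 1, 1, 2, 1, 2].
Convergents (p_i = a_i*p_{i-1} + p_{i-2}, q_i = a_i*q_{i-1} + q_{i-2} with p_{-2}=0, p_{-1}=1, q_{-2}=1, q_{-1}=0), until the denominator exceeds 14:
  i=0: a_0=1, p_0 = 1*1 + 0 = 1, q_0 = 1*0 + 1 = 1.
  i=1: a_1=1, p_1 = 1*1 + 1 = 2, q_1 = 1*1 + 0 = 1.
  i=2: a_2=1, p_2 = 1*2 + 1 = 3, q_2 = 1*1 + 1 = 2.
  i=3: a_3=1, p_3 = 1*3 + 2 = 5, q_3 = 1*2 + 1 = 3.
  i=4: a_4=2, p_4 = 2*5 + 3 = 13, q_4 = 2*3 + 2 = 8.
  i=5: a_5=1, p_5 = 1*13 + 5 = 18, q_5 = 1*8 + 3 = 11.
  i=6: a_6=2, p_6 = 2*18 + 13 = 49, q_6 = 2*11 + 8 = 30.
q_6 = 30 > 14, so the last convergent with denominator <= 14 is p_5/q_5 = 18/11.
The closest fraction with denominator <= 14 is either p_5/q_5 or the intermediate fraction (k*p_5 + p_4)/(k*q_5 + q_4) with the largest k >= 1 whose denominator stays <= 14; these approach x as k grows, and every other convergent or intermediate fraction in range is farther away.
Largest k: floor((14 - q_4)/q_5) = floor((14 - 8)/11) = 0.
Since k = 0, no intermediate fraction beyond p_5/q_5 has denominator <= 14, so the convergent 18/11 is the closest (its error is |49*11 - 18*30|/(30*11) = 1/330).

18/11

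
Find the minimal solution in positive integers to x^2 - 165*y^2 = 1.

First expand sqrt(165) as a continued fraction. With x_i = (sqrt(165) + m_i)/d_i and (m_0, d_0) = (0, 1): a_0 = floor(sqrt(165)) = 12, since 12^2 = 144 <= 165 < 169 = 13^2.
Iterate m_{i+1} = d_i*a_i - m_i, d_{i+1} = (165 - m_{i+1}^2)/d_i, a_{i+1} = floor((a_0 + m_{i+1})/d_{i+1}):
  m_1 = 1*12 - 0 = 12, d_1 = (165 - 12^2)/1 = 21/1 = 21, a_1 = floor((12 + 12)/21) = 1.
  m_2 = 21*1 - 12 = 9, d_2 = (165 - 9^2)/21 = 84/21 = 4, a_2 = floor((12 + 9)/4) = 5.
  m_3 = 4*5 - 9 = 11, d_3 = (165 - 11^2)/4 = 44/4 = 11, a_3 = floor((12 + 11)/11) = 2.
  m_4 = 11*2 - 11 = 11, d_4 = (165 - 11^2)/11 = 44/11 = 4, a_4 = floor((12 + 11)/4) = 5.
  m_5 = 4*5 - 11 = 9, d_5 = (165 - 9^2)/4 = 84/4 = 21, a_5 = floor((12 + 9)/21) = 1.
  m_6 = 21*1 - 9 = 12, d_6 = (165 - 12^2)/21 = 21/21 = 1, a_6 = floor((12 + 12)/1) = 24.
  m_7 = 1*24 - 12 = 12, d_7 = (165 - 12^2)/1 = 21/1 = 21: (m_7, d_7) = (m_1, d_1) = (12, 21), so from here the quotients repeat a_1, ..., a_6; the period length is 6.
So sqrt(165) = [12; (1, 5, 2, 5, 1, 24)] with period length k = 6.
k is even, so the fundamental solution of x^2 - 165y^2 = 1 is (p_{k-1}, q_{k-1}) = (p_5, q_5); compute convergents through index 5.
Convergents (p_i = a_i*p_{i-1} + p_{i-2}, q_i = a_i*q_{i-1} + q_{i-2} with p_{-2}=0, p_{-1}=1, q_{-2}=1, q_{-1}=0):
  i=0: a_0=12, p_0 = 12*1 + 0 = 12, q_0 = 12*0 + 1 = 1.
  i=1: a_1=1, p_1 = 1*12 + 1 = 13, q_1 = 1*1 + 0 = 1.
  i=2: a_2=5, p_2 = 5*13 + 12 = 77, q_2 = 5*1 + 1 = 6.
  i=3: a_3=2, p_3 = 2*77 + 13 = 167, q_3 = 2*6 + 1 = 13.
  i=4: a_4=5, p_4 = 5*167 + 77 = 912, q_4 = 5*13 + 6 = 71.
  i=5: a_5=1, p_5 = 1*912 + 167 = 1079, q_5 = 1*71 + 13 = 84.
Check: 1079^2 - 165*84^2 = 1164241 - 1164240 = 1, so (x, y) = (1079, 84) solves the equation, and by the theorem it is the least positive solution.

(x, y) = (1079, 84)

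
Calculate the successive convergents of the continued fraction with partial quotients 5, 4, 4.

Using the convergent recurrence p_i = a_i*p_{i-1} + p_{i-2}, q_i = a_i*q_{i-1} + q_{i-2} with p_{-2}=0, p_{-1}=1, q_{-2}=1, q_{-1}=0:
  i=0: a_0=5, p_0 = 5*1 + 0 = 5, q_0 = 5*0 + 1 = 1.
  i=1: a_1=4, p_1 = 4*5 + 1 = 21, q_1 = 4*1 + 0 = 4.
  i=2: a_2=4, p_2 = 4*21 + 5 = 89, q_2 = 4*4 + 1 = 17.

5/1, 21/4, 89/17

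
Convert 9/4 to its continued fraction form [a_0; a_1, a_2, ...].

[2; 4]

Run the Euclidean algorithm on 9 and 4; the successive quotients are the partial quotients a_0, a_1, ... (each step inverts the fractional part left over by the previous one):
  9 = 2*4 + 1, so a_0 = 2.
  4 = 4*1 + 0, so a_1 = 4.
The remainder reaches 0 after 2 divisions, so the expansion has 2 partial quotients, read off in order.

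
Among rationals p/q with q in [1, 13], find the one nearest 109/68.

8/5

Expand x = 109/68 as a continued fraction with the Euclidean algorithm:
  109 = 1*68 + 41, so a_0 = 1.
  68 = 1*41 + 27, so a_1 = 1.
  41 = 1*27 + 14, so a_2 = 1.
  27 = 1*14 + 13, so a_3 = 1.
  14 = 1*13 + 1, so a_4 = 1.
  13 = 13*1 + 0, so a_5 = 13.
so x = [1; 1, 1, 1, 1, 13].
Convergents (p_i = a_i*p_{i-1} + p_{i-2}, q_i = a_i*q_{i-1} + q_{i-2} with p_{-2}=0, p_{-1}=1, q_{-2}=1, q_{-1}=0), until the denominator exceeds 13:
  i=0: a_0=1, p_0 = 1*1 + 0 = 1, q_0 = 1*0 + 1 = 1.
  i=1: a_1=1, p_1 = 1*1 + 1 = 2, q_1 = 1*1 + 0 = 1.
  i=2: a_2=1, p_2 = 1*2 + 1 = 3, q_2 = 1*1 + 1 = 2.
  i=3: a_3=1, p_3 = 1*3 + 2 = 5, q_3 = 1*2 + 1 = 3.
  i=4: a_4=1, p_4 = 1*5 + 3 = 8, q_4 = 1*3 + 2 = 5.
  i=5: a_5=13, p_5 = 13*8 + 5 = 109, q_5 = 13*5 + 3 = 68.
q_5 = 68 > 13, so the last convergent with denominator <= 13 is p_4/q_4 = 8/5.
The closest fraction with denominator <= 13 is either p_4/q_4 or the intermediate fraction (k*p_4 + p_3)/(k*q_4 + q_3) with the largest k >= 1 whose denominator stays <= 13; these approach x as k grows, and every other convergent or intermediate fraction in range is farther away.
Largest k: floor((13 - q_3)/q_4) = floor((13 - 3)/5) = 2.
That gives (2*8 + 5)/(2*5 + 3) = 21/13.
Compare the errors: |x - 8/5| = |109*5 - 8*68|/(68*5) = 1/340, and |x - 21/13| = |109*13 - 21*68|/(68*13) = 11/884.
Cross-multiplying, 1*884 = 884 < 3740 = 11*340, so 1/340 is smaller: the convergent 8/5 is closer to x than 21/13.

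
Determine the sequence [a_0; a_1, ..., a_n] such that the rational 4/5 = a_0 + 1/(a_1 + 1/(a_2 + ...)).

Run the Euclidean algorithm on 4 and 5; the successive quotients are the partial quotients a_0, a_1, ... (each step inverts the fractional part left over by the previous one):
  4 = 0*5 + 4, so a_0 = 0.
  5 = 1*4 + 1, so a_1 = 1.
  4 = 4*1 + 0, so a_2 = 4.
The remainder reaches 0 after 3 divisions, so the expansion has 3 partial quotients, read off in order.

[0; 1, 4]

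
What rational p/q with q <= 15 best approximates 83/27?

43/14

Expand x = 83/27 as a continued fraction with the Euclidean algorithm:
  83 = 3*27 + 2, so a_0 = 3.
  27 = 13*2 + 1, so a_1 = 13.
  2 = 2*1 + 0, so a_2 = 2.
so x = [3; 13, 2].
Convergents (p_i = a_i*p_{i-1} + p_{i-2}, q_i = a_i*q_{i-1} + q_{i-2} with p_{-2}=0, p_{-1}=1, q_{-2}=1, q_{-1}=0), until the denominator exceeds 15:
  i=0: a_0=3, p_0 = 3*1 + 0 = 3, q_0 = 3*0 + 1 = 1.
  i=1: a_1=13, p_1 = 13*3 + 1 = 40, q_1 = 13*1 + 0 = 13.
  i=2: a_2=2, p_2 = 2*40 + 3 = 83, q_2 = 2*13 + 1 = 27.
q_2 = 27 > 15, so the last convergent with denominator <= 15 is p_1/q_1 = 40/13.
The closest fraction with denominator <= 15 is either p_1/q_1 or the intermediate fraction (k*p_1 + p_0)/(k*q_1 + q_0) with the largest k >= 1 whose denominator stays <= 15; these approach x as k grows, and every other convergent or intermediate fraction in range is farther away.
Largest k: floor((15 - q_0)/q_1) = floor((15 - 1)/13) = 1.
That gives (1*40 + 3)/(1*13 + 1) = 43/14.
Compare the errors: |x - 40/13| = |83*13 - 40*27|/(27*13) = 1/351, and |x - 43/14| = |83*14 - 43*27|/(27*14) = 1/378.
Cross-multiplying, 1*351 = 351 < 378 = 1*378, so 1/378 is smaller: the intermediate fraction 43/14 is closer to x than 40/13.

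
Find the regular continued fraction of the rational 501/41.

Run the Euclidean algorithm on 501 and 41; the successive quotients are the partial quotients a_0, a_1, ... (each step inverts the fractional part left over by the previous one):
  501 = 12*41 + 9, so a_0 = 12.
  41 = 4*9 + 5, so a_1 = 4.
  9 = 1*5 + 4, so a_2 = 1.
  5 = 1*4 + 1, so a_3 = 1.
  4 = 4*1 + 0, so a_4 = 4.
The remainder reaches 0 after 5 divisions, so the expansion has 5 partial quotients, read off in order.

[12; 4, 1, 1, 4]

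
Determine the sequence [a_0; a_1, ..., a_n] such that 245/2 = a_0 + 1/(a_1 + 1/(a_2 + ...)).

[122; 2]

Run the Euclidean algorithm on 245 and 2; the successive quotients are the partial quotients a_0, a_1, ... (each step inverts the fractional part left over by the previous one):
  245 = 122*2 + 1, so a_0 = 122.
  2 = 2*1 + 0, so a_1 = 2.
The remainder reaches 0 after 2 divisions, so the expansion has 2 partial quotients, read off in order.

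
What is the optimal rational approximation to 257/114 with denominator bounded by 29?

Expand x = 257/114 as a continued fraction with the Euclidean algorithm:
  257 = 2*114 + 29, so a_0 = 2.
  114 = 3*29 + 27, so a_1 = 3.
  29 = 1*27 + 2, so a_2 = 1.
  27 = 13*2 + 1, so a_3 = 13.
  2 = 2*1 + 0, so a_4 = 2.
so x = [2; 3, 1, 13, 2].
Convergents (p_i = a_i*p_{i-1} + p_{i-2}, q_i = a_i*q_{i-1} + q_{i-2} with p_{-2}=0, p_{-1}=1, q_{-2}=1, q_{-1}=0), until the denominator exceeds 29:
  i=0: a_0=2, p_0 = 2*1 + 0 = 2, q_0 = 2*0 + 1 = 1.
  i=1: a_1=3, p_1 = 3*2 + 1 = 7, q_1 = 3*1 + 0 = 3.
  i=2: a_2=1, p_2 = 1*7 + 2 = 9, q_2 = 1*3 + 1 = 4.
  i=3: a_3=13, p_3 = 13*9 + 7 = 124, q_3 = 13*4 + 3 = 55.
q_3 = 55 > 29, so the last convergent with denominator <= 29 is p_2/q_2 = 9/4.
The closest fraction with denominator <= 29 is either p_2/q_2 or the intermediate fraction (k*p_2 + p_1)/(k*q_2 + q_1) with the largest k >= 1 whose denominator stays <= 29; these approach x as k grows, and every other convergent or intermediate fraction in range is farther away.
Largest k: floor((29 - q_1)/q_2) = floor((29 - 3)/4) = 6.
That gives (6*9 + 7)/(6*4 + 3) = 61/27.
Compare the errors: |x - 9/4| = |257*4 - 9*114|/(114*4) = 2/456, and |x - 61/27| = |257*27 - 61*114|/(114*27) = 15/3078.
Cross-multiplying, 2*3078 = 6156 < 6840 = 15*456, so 2/456 is smaller: the convergent 9/4 is closer to x than 61/27.

9/4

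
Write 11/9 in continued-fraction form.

[1; 4, 2]

Run the Euclidean algorithm on 11 and 9; the successive quotients are the partial quotients a_0, a_1, ... (each step inverts the fractional part left over by the previous one):
  11 = 1*9 + 2, so a_0 = 1.
  9 = 4*2 + 1, so a_1 = 4.
  2 = 2*1 + 0, so a_2 = 2.
The remainder reaches 0 after 3 divisions, so the expansion has 3 partial quotients, read off in order.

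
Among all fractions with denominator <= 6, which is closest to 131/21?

25/4

Expand x = 131/21 as a continued fraction with the Euclidean algorithm:
  131 = 6*21 + 5, so a_0 = 6.
  21 = 4*5 + 1, so a_1 = 4.
  5 = 5*1 + 0, so a_2 = 5.
so x = [6; 4, 5].
Convergents (p_i = a_i*p_{i-1} + p_{i-2}, q_i = a_i*q_{i-1} + q_{i-2} with p_{-2}=0, p_{-1}=1, q_{-2}=1, q_{-1}=0), until the denominator exceeds 6:
  i=0: a_0=6, p_0 = 6*1 + 0 = 6, q_0 = 6*0 + 1 = 1.
  i=1: a_1=4, p_1 = 4*6 + 1 = 25, q_1 = 4*1 + 0 = 4.
  i=2: a_2=5, p_2 = 5*25 + 6 = 131, q_2 = 5*4 + 1 = 21.
q_2 = 21 > 6, so the last convergent with denominator <= 6 is p_1/q_1 = 25/4.
The closest fraction with denominator <= 6 is either p_1/q_1 or the intermediate fraction (k*p_1 + p_0)/(k*q_1 + q_0) with the largest k >= 1 whose denominator stays <= 6; these approach x as k grows, and every other convergent or intermediate fraction in range is farther away.
Largest k: floor((6 - q_0)/q_1) = floor((6 - 1)/4) = 1.
That gives (1*25 + 6)/(1*4 + 1) = 31/5.
Compare the errors: |x - 25/4| = |131*4 - 25*21|/(21*4) = 1/84, and |x - 31/5| = |131*5 - 31*21|/(21*5) = 4/105.
Cross-multiplying, 1*105 = 105 < 336 = 4*84, so 1/84 is smaller: the convergent 25/4 is closer to x than 31/5.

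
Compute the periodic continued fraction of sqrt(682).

Write x_i = (sqrt(682) + m_i)/d_i with (m_0, d_0) = (0, 1). a_0 = floor(sqrt(682)) = 26, since 26^2 = 676 <= 682 < 729 = 27^2.
Iterate m_{i+1} = d_i*a_i - m_i, d_{i+1} = (682 - m_{i+1}^2)/d_i, a_{i+1} = floor((a_0 + m_{i+1})/d_{i+1}):
  m_1 = 1*26 - 0 = 26, d_1 = (682 - 26^2)/1 = 6/1 = 6, a_1 = floor((26 + 26)/6) = 8.
  m_2 = 6*8 - 26 = 22, d_2 = (682 - 22^2)/6 = 198/6 = 33, a_2 = floor((26 + 22)/33) = 1.
  m_3 = 33*1 - 22 = 11, d_3 = (682 - 11^2)/33 = 561/33 = 17, a_3 = floor((26 + 11)/17) = 2.
  m_4 = 17*2 - 11 = 23, d_4 = (682 - 23^2)/17 = 153/17 = 9, a_4 = floor((26 + 23)/9) = 5.
  m_5 = 9*5 - 23 = 22, d_5 = (682 - 22^2)/9 = 198/9 = 22, a_5 = floor((26 + 22)/22) = 2.
  m_6 = 22*2 - 22 = 22, d_6 = (682 - 22^2)/22 = 198/22 = 9, a_6 = floor((26 + 22)/9) = 5.
  m_7 = 9*5 - 22 = 23, d_7 = (682 - 23^2)/9 = 153/9 = 17, a_7 = floor((26 + 23)/17) = 2.
  m_8 = 17*2 - 23 = 11, d_8 = (682 - 11^2)/17 = 561/17 = 33, a_8 = floor((26 + 11)/33) = 1.
  m_9 = 33*1 - 11 = 22, d_9 = (682 - 22^2)/33 = 198/33 = 6, a_9 = floor((26 + 22)/6) = 8.
  m_10 = 6*8 - 22 = 26, d_10 = (682 - 26^2)/6 = 6/6 = 1, a_10 = floor((26 + 26)/1) = 52.
  m_11 = 1*52 - 26 = 26, d_11 = (682 - 26^2)/1 = 6/1 = 6: (m_11, d_11) = (m_1, d_1) = (26, 6), so from here the quotients repeat a_1, ..., a_10; the period length is 10.
Hence the expansion of sqrt(682) is a_0 = 26 followed by the repeating block 8, 1, 2, 5, 2, 5, 2, 1, 8, 52 (period 10).

[26; (8, 1, 2, 5, 2, 5, 2, 1, 8, 52)]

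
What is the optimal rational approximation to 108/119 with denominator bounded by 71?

Expand x = 108/119 as a continued fraction with the Euclidean algorithm:
  108 = 0*119 + 108, so a_0 = 0.
  119 = 1*108 + 11, so a_1 = 1.
  108 = 9*11 + 9, so a_2 = 9.
  11 = 1*9 + 2, so a_3 = 1.
  9 = 4*2 + 1, so a_4 = 4.
  2 = 2*1 + 0, so a_5 = 2.
so x = [0; 1, 9, 1, 4, 2].
Convergents (p_i = a_i*p_{i-1} + p_{i-2}, q_i = a_i*q_{i-1} + q_{i-2} with p_{-2}=0, p_{-1}=1, q_{-2}=1, q_{-1}=0), until the denominator exceeds 71:
  i=0: a_0=0, p_0 = 0*1 + 0 = 0, q_0 = 0*0 + 1 = 1.
  i=1: a_1=1, p_1 = 1*0 + 1 = 1, q_1 = 1*1 + 0 = 1.
  i=2: a_2=9, p_2 = 9*1 + 0 = 9, q_2 = 9*1 + 1 = 10.
  i=3: a_3=1, p_3 = 1*9 + 1 = 10, q_3 = 1*10 + 1 = 11.
  i=4: a_4=4, p_4 = 4*10 + 9 = 49, q_4 = 4*11 + 10 = 54.
  i=5: a_5=2, p_5 = 2*49 + 10 = 108, q_5 = 2*54 + 11 = 119.
q_5 = 119 > 71, so the last convergent with denominator <= 71 is p_4/q_4 = 49/54.
The closest fraction with denominator <= 71 is either p_4/q_4 or the intermediate fraction (k*p_4 + p_3)/(k*q_4 + q_3) with the largest k >= 1 whose denominator stays <= 71; these approach x as k grows, and every other convergent or intermediate fraction in range is farther away.
Largest k: floor((71 - q_3)/q_4) = floor((71 - 11)/54) = 1.
That gives (1*49 + 10)/(1*54 + 11) = 59/65.
Compare the errors: |x - 49/54| = |108*54 - 49*119|/(119*54) = 1/6426, and |x - 59/65| = |108*65 - 59*119|/(119*65) = 1/7735.
Cross-multiplying, 1*6426 = 6426 < 7735 = 1*7735, so 1/7735 is smaller: the intermediate fraction 59/65 is closer to x than 49/54.

59/65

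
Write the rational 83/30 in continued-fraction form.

Run the Euclidean algorithm on 83 and 30; the successive quotients are the partial quotients a_0, a_1, ... (each step inverts the fractional part left over by the previous one):
  83 = 2*30 + 23, so a_0 = 2.
  30 = 1*23 + 7, so a_1 = 1.
  23 = 3*7 + 2, so a_2 = 3.
  7 = 3*2 + 1, so a_3 = 3.
  2 = 2*1 + 0, so a_4 = 2.
The remainder reaches 0 after 5 divisions, so the expansion has 5 partial quotients, read off in order.

[2; 1, 3, 3, 2]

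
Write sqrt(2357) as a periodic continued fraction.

[48; (1, 1, 4, 1, 1, 1, 1, 4, 1, 1, 96)]

Write x_i = (sqrt(2357) + m_i)/d_i with (m_0, d_0) = (0, 1). a_0 = floor(sqrt(2357)) = 48, since 48^2 = 2304 <= 2357 < 2401 = 49^2.
Iterate m_{i+1} = d_i*a_i - m_i, d_{i+1} = (2357 - m_{i+1}^2)/d_i, a_{i+1} = floor((a_0 + m_{i+1})/d_{i+1}):
  m_1 = 1*48 - 0 = 48, d_1 = (2357 - 48^2)/1 = 53/1 = 53, a_1 = floor((48 + 48)/53) = 1.
  m_2 = 53*1 - 48 = 5, d_2 = (2357 - 5^2)/53 = 2332/53 = 44, a_2 = floor((48 + 5)/44) = 1.
  m_3 = 44*1 - 5 = 39, d_3 = (2357 - 39^2)/44 = 836/44 = 19, a_3 = floor((48 + 39)/19) = 4.
  m_4 = 19*4 - 39 = 37, d_4 = (2357 - 37^2)/19 = 988/19 = 52, a_4 = floor((48 + 37)/52) = 1.
  m_5 = 52*1 - 37 = 15, d_5 = (2357 - 15^2)/52 = 2132/52 = 41, a_5 = floor((48 + 15)/41) = 1.
  m_6 = 41*1 - 15 = 26, d_6 = (2357 - 26^2)/41 = 1681/41 = 41, a_6 = floor((48 + 26)/41) = 1.
  m_7 = 41*1 - 26 = 15, d_7 = (2357 - 15^2)/41 = 2132/41 = 52, a_7 = floor((48 + 15)/52) = 1.
  m_8 = 52*1 - 15 = 37, d_8 = (2357 - 37^2)/52 = 988/52 = 19, a_8 = floor((48 + 37)/19) = 4.
  m_9 = 19*4 - 37 = 39, d_9 = (2357 - 39^2)/19 = 836/19 = 44, a_9 = floor((48 + 39)/44) = 1.
  m_10 = 44*1 - 39 = 5, d_10 = (2357 - 5^2)/44 = 2332/44 = 53, a_10 = floor((48 + 5)/53) = 1.
  m_11 = 53*1 - 5 = 48, d_11 = (2357 - 48^2)/53 = 53/53 = 1, a_11 = floor((48 + 48)/1) = 96.
  m_12 = 1*96 - 48 = 48, d_12 = (2357 - 48^2)/1 = 53/1 = 53: (m_12, d_12) = (m_1, d_1) = (48, 53), so from here the quotients repeat a_1, ..., a_11; the period length is 11.
Hence the expansion of sqrt(2357) is a_0 = 48 followed by the repeating block 1, 1, 4, 1, 1, 1, 1, 4, 1, 1, 96 (period 11).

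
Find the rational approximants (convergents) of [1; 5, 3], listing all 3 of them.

1/1, 6/5, 19/16

Using the convergent recurrence p_i = a_i*p_{i-1} + p_{i-2}, q_i = a_i*q_{i-1} + q_{i-2} with p_{-2}=0, p_{-1}=1, q_{-2}=1, q_{-1}=0:
  i=0: a_0=1, p_0 = 1*1 + 0 = 1, q_0 = 1*0 + 1 = 1.
  i=1: a_1=5, p_1 = 5*1 + 1 = 6, q_1 = 5*1 + 0 = 5.
  i=2: a_2=3, p_2 = 3*6 + 1 = 19, q_2 = 3*5 + 1 = 16.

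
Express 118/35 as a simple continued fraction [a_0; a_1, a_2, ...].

Run the Euclidean algorithm on 118 and 35; the successive quotients are the partial quotients a_0, a_1, ... (each step inverts the fractional part left over by the previous one):
  118 = 3*35 + 13, so a_0 = 3.
  35 = 2*13 + 9, so a_1 = 2.
  13 = 1*9 + 4, so a_2 = 1.
  9 = 2*4 + 1, so a_3 = 2.
  4 = 4*1 + 0, so a_4 = 4.
The remainder reaches 0 after 5 divisions, so the expansion has 5 partial quotients, read off in order.

[3; 2, 1, 2, 4]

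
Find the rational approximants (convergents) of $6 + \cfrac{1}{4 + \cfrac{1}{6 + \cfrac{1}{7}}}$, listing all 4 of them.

6/1, 25/4, 156/25, 1117/179

Using the convergent recurrence p_i = a_i*p_{i-1} + p_{i-2}, q_i = a_i*q_{i-1} + q_{i-2} with p_{-2}=0, p_{-1}=1, q_{-2}=1, q_{-1}=0:
  i=0: a_0=6, p_0 = 6*1 + 0 = 6, q_0 = 6*0 + 1 = 1.
  i=1: a_1=4, p_1 = 4*6 + 1 = 25, q_1 = 4*1 + 0 = 4.
  i=2: a_2=6, p_2 = 6*25 + 6 = 156, q_2 = 6*4 + 1 = 25.
  i=3: a_3=7, p_3 = 7*156 + 25 = 1117, q_3 = 7*25 + 4 = 179.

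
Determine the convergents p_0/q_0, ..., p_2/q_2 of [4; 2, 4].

4/1, 9/2, 40/9

Using the convergent recurrence p_i = a_i*p_{i-1} + p_{i-2}, q_i = a_i*q_{i-1} + q_{i-2} with p_{-2}=0, p_{-1}=1, q_{-2}=1, q_{-1}=0:
  i=0: a_0=4, p_0 = 4*1 + 0 = 4, q_0 = 4*0 + 1 = 1.
  i=1: a_1=2, p_1 = 2*4 + 1 = 9, q_1 = 2*1 + 0 = 2.
  i=2: a_2=4, p_2 = 4*9 + 4 = 40, q_2 = 4*2 + 1 = 9.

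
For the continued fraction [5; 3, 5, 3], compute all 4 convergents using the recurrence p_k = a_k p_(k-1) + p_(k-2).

5/1, 16/3, 85/16, 271/51

Using the convergent recurrence p_i = a_i*p_{i-1} + p_{i-2}, q_i = a_i*q_{i-1} + q_{i-2} with p_{-2}=0, p_{-1}=1, q_{-2}=1, q_{-1}=0:
  i=0: a_0=5, p_0 = 5*1 + 0 = 5, q_0 = 5*0 + 1 = 1.
  i=1: a_1=3, p_1 = 3*5 + 1 = 16, q_1 = 3*1 + 0 = 3.
  i=2: a_2=5, p_2 = 5*16 + 5 = 85, q_2 = 5*3 + 1 = 16.
  i=3: a_3=3, p_3 = 3*85 + 16 = 271, q_3 = 3*16 + 3 = 51.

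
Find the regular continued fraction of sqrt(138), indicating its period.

Write x_i = (sqrt(138) + m_i)/d_i with (m_0, d_0) = (0, 1). a_0 = floor(sqrt(138)) = 11, since 11^2 = 121 <= 138 < 144 = 12^2.
Iterate m_{i+1} = d_i*a_i - m_i, d_{i+1} = (138 - m_{i+1}^2)/d_i, a_{i+1} = floor((a_0 + m_{i+1})/d_{i+1}):
  m_1 = 1*11 - 0 = 11, d_1 = (138 - 11^2)/1 = 17/1 = 17, a_1 = floor((11 + 11)/17) = 1.
  m_2 = 17*1 - 11 = 6, d_2 = (138 - 6^2)/17 = 102/17 = 6, a_2 = floor((11 + 6)/6) = 2.
  m_3 = 6*2 - 6 = 6, d_3 = (138 - 6^2)/6 = 102/6 = 17, a_3 = floor((11 + 6)/17) = 1.
  m_4 = 17*1 - 6 = 11, d_4 = (138 - 11^2)/17 = 17/17 = 1, a_4 = floor((11 + 11)/1) = 22.
  m_5 = 1*22 - 11 = 11, d_5 = (138 - 11^2)/1 = 17/1 = 17: (m_5, d_5) = (m_1, d_1) = (11, 17), so from here the quotients repeat a_1, ..., a_4; the period length is 4.
Hence the expansion of sqrt(138) is a_0 = 11 followed by the repeating block 1, 2, 1, 22 (period 4).

[11; (1, 2, 1, 22)]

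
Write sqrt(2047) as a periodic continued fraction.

Write x_i = (sqrt(2047) + m_i)/d_i with (m_0, d_0) = (0, 1). a_0 = floor(sqrt(2047)) = 45, since 45^2 = 2025 <= 2047 < 2116 = 46^2.
Iterate m_{i+1} = d_i*a_i - m_i, d_{i+1} = (2047 - m_{i+1}^2)/d_i, a_{i+1} = floor((a_0 + m_{i+1})/d_{i+1}):
  m_1 = 1*45 - 0 = 45, d_1 = (2047 - 45^2)/1 = 22/1 = 22, a_1 = floor((45 + 45)/22) = 4.
  m_2 = 22*4 - 45 = 43, d_2 = (2047 - 43^2)/22 = 198/22 = 9, a_2 = floor((45 + 43)/9) = 9.
  m_3 = 9*9 - 43 = 38, d_3 = (2047 - 38^2)/9 = 603/9 = 67, a_3 = floor((45 + 38)/67) = 1.
  m_4 = 67*1 - 38 = 29, d_4 = (2047 - 29^2)/67 = 1206/67 = 18, a_4 = floor((45 + 29)/18) = 4.
  m_5 = 18*4 - 29 = 43, d_5 = (2047 - 43^2)/18 = 198/18 = 11, a_5 = floor((45 + 43)/11) = 8.
  m_6 = 11*8 - 43 = 45, d_6 = (2047 - 45^2)/11 = 22/11 = 2, a_6 = floor((45 + 45)/2) = 45.
  m_7 = 2*45 - 45 = 45, d_7 = (2047 - 45^2)/2 = 22/2 = 11, a_7 = floor((45 + 45)/11) = 8.
  m_8 = 11*8 - 45 = 43, d_8 = (2047 - 43^2)/11 = 198/11 = 18, a_8 = floor((45 + 43)/18) = 4.
  m_9 = 18*4 - 43 = 29, d_9 = (2047 - 29^2)/18 = 1206/18 = 67, a_9 = floor((45 + 29)/67) = 1.
  m_10 = 67*1 - 29 = 38, d_10 = (2047 - 38^2)/67 = 603/67 = 9, a_10 = floor((45 + 38)/9) = 9.
  m_11 = 9*9 - 38 = 43, d_11 = (2047 - 43^2)/9 = 198/9 = 22, a_11 = floor((45 + 43)/22) = 4.
  m_12 = 22*4 - 43 = 45, d_12 = (2047 - 45^2)/22 = 22/22 = 1, a_12 = floor((45 + 45)/1) = 90.
  m_13 = 1*90 - 45 = 45, d_13 = (2047 - 45^2)/1 = 22/1 = 22: (m_13, d_13) = (m_1, d_1) = (45, 22), so from here the quotients repeat a_1, ..., a_12; the period length is 12.
Hence the expansion of sqrt(2047) is a_0 = 45 followed by the repeating block 4, 9, 1, 4, 8, 45, 8, 4, 1, 9, 4, 90 (period 12).

[45; (4, 9, 1, 4, 8, 45, 8, 4, 1, 9, 4, 90)]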